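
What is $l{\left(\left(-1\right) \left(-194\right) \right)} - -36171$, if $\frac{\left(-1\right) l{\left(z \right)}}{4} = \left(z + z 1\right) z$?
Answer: $-264917$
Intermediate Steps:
$l{\left(z \right)} = - 8 z^{2}$ ($l{\left(z \right)} = - 4 \left(z + z 1\right) z = - 4 \left(z + z\right) z = - 4 \cdot 2 z z = - 4 \cdot 2 z^{2} = - 8 z^{2}$)
$l{\left(\left(-1\right) \left(-194\right) \right)} - -36171 = - 8 \left(\left(-1\right) \left(-194\right)\right)^{2} - -36171 = - 8 \cdot 194^{2} + 36171 = \left(-8\right) 37636 + 36171 = -301088 + 36171 = -264917$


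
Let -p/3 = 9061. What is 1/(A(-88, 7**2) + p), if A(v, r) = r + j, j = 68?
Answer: -1/27066 ≈ -3.6947e-5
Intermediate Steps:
p = -27183 (p = -3*9061 = -27183)
A(v, r) = 68 + r (A(v, r) = r + 68 = 68 + r)
1/(A(-88, 7**2) + p) = 1/((68 + 7**2) - 27183) = 1/((68 + 49) - 27183) = 1/(117 - 27183) = 1/(-27066) = -1/27066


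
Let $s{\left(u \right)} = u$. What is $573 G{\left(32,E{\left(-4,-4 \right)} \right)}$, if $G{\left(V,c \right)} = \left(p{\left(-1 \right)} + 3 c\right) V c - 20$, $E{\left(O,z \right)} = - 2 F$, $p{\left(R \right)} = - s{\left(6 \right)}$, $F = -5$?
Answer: $4389180$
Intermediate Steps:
$p{\left(R \right)} = -6$ ($p{\left(R \right)} = \left(-1\right) 6 = -6$)
$E{\left(O,z \right)} = 10$ ($E{\left(O,z \right)} = \left(-2\right) \left(-5\right) = 10$)
$G{\left(V,c \right)} = -20 + V c \left(-6 + 3 c\right)$ ($G{\left(V,c \right)} = \left(-6 + 3 c\right) V c - 20 = V \left(-6 + 3 c\right) c - 20 = V c \left(-6 + 3 c\right) - 20 = -20 + V c \left(-6 + 3 c\right)$)
$573 G{\left(32,E{\left(-4,-4 \right)} \right)} = 573 \left(-20 - 192 \cdot 10 + 3 \cdot 32 \cdot 10^{2}\right) = 573 \left(-20 - 1920 + 3 \cdot 32 \cdot 100\right) = 573 \left(-20 - 1920 + 9600\right) = 573 \cdot 7660 = 4389180$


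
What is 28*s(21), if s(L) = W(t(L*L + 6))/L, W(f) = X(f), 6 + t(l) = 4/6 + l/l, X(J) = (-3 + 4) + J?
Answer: -40/9 ≈ -4.4444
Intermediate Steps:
X(J) = 1 + J
t(l) = -13/3 (t(l) = -6 + (4/6 + l/l) = -6 + (4*(1/6) + 1) = -6 + (2/3 + 1) = -6 + 5/3 = -13/3)
W(f) = 1 + f
s(L) = -10/(3*L) (s(L) = (1 - 13/3)/L = -10/(3*L))
28*s(21) = 28*(-10/3/21) = 28*(-10/3*1/21) = 28*(-10/63) = -40/9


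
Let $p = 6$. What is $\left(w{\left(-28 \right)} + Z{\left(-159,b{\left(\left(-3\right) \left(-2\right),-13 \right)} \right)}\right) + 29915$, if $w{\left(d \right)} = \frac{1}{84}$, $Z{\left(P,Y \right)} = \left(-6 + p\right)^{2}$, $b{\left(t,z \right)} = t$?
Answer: $\frac{2512861}{84} \approx 29915.0$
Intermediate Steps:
$Z{\left(P,Y \right)} = 0$ ($Z{\left(P,Y \right)} = \left(-6 + 6\right)^{2} = 0^{2} = 0$)
$w{\left(d \right)} = \frac{1}{84}$
$\left(w{\left(-28 \right)} + Z{\left(-159,b{\left(\left(-3\right) \left(-2\right),-13 \right)} \right)}\right) + 29915 = \left(\frac{1}{84} + 0\right) + 29915 = \frac{1}{84} + 29915 = \frac{2512861}{84}$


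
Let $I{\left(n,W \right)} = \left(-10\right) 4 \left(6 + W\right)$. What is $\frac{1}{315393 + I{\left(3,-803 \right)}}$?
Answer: $\frac{1}{347273} \approx 2.8796 \cdot 10^{-6}$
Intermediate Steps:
$I{\left(n,W \right)} = -240 - 40 W$ ($I{\left(n,W \right)} = - 40 \left(6 + W\right) = -240 - 40 W$)
$\frac{1}{315393 + I{\left(3,-803 \right)}} = \frac{1}{315393 - -31880} = \frac{1}{315393 + \left(-240 + 32120\right)} = \frac{1}{315393 + 31880} = \frac{1}{347273}$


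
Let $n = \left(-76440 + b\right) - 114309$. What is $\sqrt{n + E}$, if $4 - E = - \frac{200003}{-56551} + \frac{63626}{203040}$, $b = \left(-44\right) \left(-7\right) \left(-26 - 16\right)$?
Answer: $\frac{i \sqrt{46620833295343733276565}}{478421460} \approx 451.31 i$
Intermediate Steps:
$b = -12936$ ($b = 308 \left(-42\right) = -12936$)
$n = -203685$ ($n = \left(-76440 - 12936\right) - 114309 = -89376 - 114309 = -203685$)
$E = \frac{860868557}{5741057520}$ ($E = 4 - \left(- \frac{200003}{-56551} + \frac{63626}{203040}\right) = 4 - \left(\left(-200003\right) \left(- \frac{1}{56551}\right) + 63626 \cdot \frac{1}{203040}\right) = 4 - \left(\frac{200003}{56551} + \frac{31813}{101520}\right) = 4 - \frac{22103361523}{5741057520} = \frac{860868557}{5741057520} \approx 0.14995$)
$\sqrt{n + E} = \sqrt{-203685 + \frac{860868557}{5741057520}} = \sqrt{- \frac{1169366440092643}{5741057520}} = \frac{i \sqrt{46620833295343733276565}}{478421460}$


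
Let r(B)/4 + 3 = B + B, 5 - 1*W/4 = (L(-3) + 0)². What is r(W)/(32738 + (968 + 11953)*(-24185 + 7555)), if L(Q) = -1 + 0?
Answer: -29/53710873 ≈ -5.3993e-7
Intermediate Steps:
L(Q) = -1
W = 16 (W = 20 - 4*(-1 + 0)² = 20 - 4*(-1)² = 20 - 4*1 = 20 - 4 = 16)
r(B) = -12 + 8*B (r(B) = -12 + 4*(B + B) = -12 + 4*(2*B) = -12 + 8*B)
r(W)/(32738 + (968 + 11953)*(-24185 + 7555)) = (-12 + 8*16)/(32738 + (968 + 11953)*(-24185 + 7555)) = (-12 + 128)/(32738 + 12921*(-16630)) = 116/(32738 - 214876230) = 116/(-214843492) = 116*(-1/214843492) = -29/53710873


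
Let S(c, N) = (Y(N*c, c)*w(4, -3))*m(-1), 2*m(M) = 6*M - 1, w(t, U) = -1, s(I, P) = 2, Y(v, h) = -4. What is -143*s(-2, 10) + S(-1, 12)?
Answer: -300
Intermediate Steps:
m(M) = -½ + 3*M (m(M) = (6*M - 1)/2 = (-1 + 6*M)/2 = -½ + 3*M)
S(c, N) = -14 (S(c, N) = (-4*(-1))*(-½ + 3*(-1)) = 4*(-½ - 3) = 4*(-7/2) = -14)
-143*s(-2, 10) + S(-1, 12) = -143*2 - 14 = -286 - 14 = -300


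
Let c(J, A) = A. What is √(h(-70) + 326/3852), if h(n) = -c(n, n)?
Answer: √28886362/642 ≈ 8.3717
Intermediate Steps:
h(n) = -n
√(h(-70) + 326/3852) = √(-1*(-70) + 326/3852) = √(70 + 326*(1/3852)) = √(70 + 163/1926) = √(134983/1926) = √28886362/642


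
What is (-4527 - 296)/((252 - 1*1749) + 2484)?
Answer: -689/141 ≈ -4.8865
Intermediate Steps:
(-4527 - 296)/((252 - 1*1749) + 2484) = -4823/((252 - 1749) + 2484) = -4823/(-1497 + 2484) = -4823/987 = -4823*1/987 = -689/141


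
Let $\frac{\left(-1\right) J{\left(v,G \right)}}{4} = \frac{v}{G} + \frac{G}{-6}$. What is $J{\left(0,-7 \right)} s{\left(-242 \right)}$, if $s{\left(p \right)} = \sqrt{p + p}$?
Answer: $- \frac{308 i}{3} \approx - 102.67 i$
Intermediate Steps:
$J{\left(v,G \right)} = \frac{2 G}{3} - \frac{4 v}{G}$ ($J{\left(v,G \right)} = - 4 \left(\frac{v}{G} + \frac{G}{-6}\right) = - 4 \left(\frac{v}{G} + G \left(- \frac{1}{6}\right)\right) = - 4 \left(\frac{v}{G} - \frac{G}{6}\right) = - 4 \left(- \frac{G}{6} + \frac{v}{G}\right) = \frac{2 G}{3} - \frac{4 v}{G}$)
$s{\left(p \right)} = \sqrt{2} \sqrt{p}$ ($s{\left(p \right)} = \sqrt{2 p} = \sqrt{2} \sqrt{p}$)
$J{\left(0,-7 \right)} s{\left(-242 \right)} = \left(\frac{2}{3} \left(-7\right) - \frac{0}{-7}\right) \sqrt{2} \sqrt{-242} = \left(- \frac{14}{3} - 0 \left(- \frac{1}{7}\right)\right) \sqrt{2} \cdot 11 i \sqrt{2} = \left(- \frac{14}{3} + 0\right) 22 i = - \frac{14 \cdot 22 i}{3} = - \frac{308 i}{3}$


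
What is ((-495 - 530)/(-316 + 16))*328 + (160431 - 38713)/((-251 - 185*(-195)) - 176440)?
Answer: 78730973/70308 ≈ 1119.8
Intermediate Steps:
((-495 - 530)/(-316 + 16))*328 + (160431 - 38713)/((-251 - 185*(-195)) - 176440) = -1025/(-300)*328 + 121718/((-251 + 36075) - 176440) = -1025*(-1/300)*328 + 121718/(35824 - 176440) = (41/12)*328 + 121718/(-140616) = 3362/3 + 121718*(-1/140616) = 3362/3 - 60859/70308 = 78730973/70308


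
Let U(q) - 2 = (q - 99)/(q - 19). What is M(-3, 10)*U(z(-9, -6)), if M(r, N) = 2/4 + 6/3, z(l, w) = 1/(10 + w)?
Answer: 109/6 ≈ 18.167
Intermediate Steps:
U(q) = 2 + (-99 + q)/(-19 + q) (U(q) = 2 + (q - 99)/(q - 19) = 2 + (-99 + q)/(-19 + q))
M(r, N) = 5/2 (M(r, N) = 2*(¼) + 6*(⅓) = ½ + 2 = 5/2)
M(-3, 10)*U(z(-9, -6)) = 5*((-137 + 3/(10 - 6))/(-19 + 1/(10 - 6)))/2 = 5*((-137 + 3/4)/(-19 + 1/4))/2 = 5*((-137 + 3*(¼))/(-19 + ¼))/2 = 5*((-137 + ¾)/(-75/4))/2 = 5*(-4/75*(-545/4))/2 = (5/2)*(109/15) = 109/6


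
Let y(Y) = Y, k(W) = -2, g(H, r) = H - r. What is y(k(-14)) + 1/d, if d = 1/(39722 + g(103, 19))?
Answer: 39804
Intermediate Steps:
d = 1/39806 (d = 1/(39722 + (103 - 1*19)) = 1/(39722 + (103 - 19)) = 1/(39722 + 84) = 1/39806 ≈ 2.5122e-5)
y(k(-14)) + 1/d = -2 + 1/(1/39806) = -2 + 39806 = 39804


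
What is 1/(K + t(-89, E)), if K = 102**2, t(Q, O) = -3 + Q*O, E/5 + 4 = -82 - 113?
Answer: 1/98956 ≈ 1.0106e-5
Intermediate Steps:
E = -995 (E = -20 + 5*(-82 - 113) = -20 + 5*(-195) = -20 - 975 = -995)
t(Q, O) = -3 + O*Q
K = 10404
1/(K + t(-89, E)) = 1/(10404 + (-3 - 995*(-89))) = 1/(10404 + (-3 + 88555)) = 1/(10404 + 88552) = 1/98956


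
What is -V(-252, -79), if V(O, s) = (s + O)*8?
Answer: 2648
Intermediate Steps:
V(O, s) = 8*O + 8*s (V(O, s) = (O + s)*8 = 8*O + 8*s)
-V(-252, -79) = -(8*(-252) + 8*(-79)) = -(-2016 - 632) = -1*(-2648) = 2648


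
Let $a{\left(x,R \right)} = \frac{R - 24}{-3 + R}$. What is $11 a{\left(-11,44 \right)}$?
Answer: $\frac{220}{41} \approx 5.3659$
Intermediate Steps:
$a{\left(x,R \right)} = \frac{-24 + R}{-3 + R}$
$11 a{\left(-11,44 \right)} = 11 \frac{-24 + 44}{-3 + 44} = 11 \cdot \frac{1}{41} \cdot 20 = 11 \cdot \frac{20}{41} = \frac{220}{41}$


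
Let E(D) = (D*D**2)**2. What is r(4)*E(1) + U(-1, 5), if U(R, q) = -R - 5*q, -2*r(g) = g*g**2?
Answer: -56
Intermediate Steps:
r(g) = -g**3/2 (r(g) = -g*g**2/2 = -g**3/2)
E(D) = D**6 (E(D) = (D**3)**2 = D**6)
r(4)*E(1) + U(-1, 5) = -1/2*4**3*1**6 + (-1*(-1) - 5*5) = -1/2*64*1 + (1 - 25) = -32*1 - 24 = -32 - 24 = -56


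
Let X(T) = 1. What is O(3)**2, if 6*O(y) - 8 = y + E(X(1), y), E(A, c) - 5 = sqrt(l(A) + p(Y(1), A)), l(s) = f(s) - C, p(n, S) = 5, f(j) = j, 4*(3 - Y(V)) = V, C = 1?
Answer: (16 + sqrt(5))**2/36 ≈ 9.2376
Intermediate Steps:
Y(V) = 3 - V/4
l(s) = -1 + s (l(s) = s - 1*1 = s - 1 = -1 + s)
E(A, c) = 5 + sqrt(4 + A) (E(A, c) = 5 + sqrt((-1 + A) + 5) = 5 + sqrt(4 + A))
O(y) = 13/6 + y/6 + sqrt(5)/6 (O(y) = 4/3 + (y + (5 + sqrt(4 + 1)))/6 = 4/3 + (y + (5 + sqrt(5)))/6 = 4/3 + (5 + y + sqrt(5))/6 = 4/3 + (5/6 + y/6 + sqrt(5)/6) = 13/6 + y/6 + sqrt(5)/6)
O(3)**2 = (13/6 + (1/6)*3 + sqrt(5)/6)**2 = (13/6 + 1/2 + sqrt(5)/6)**2 = (8/3 + sqrt(5)/6)**2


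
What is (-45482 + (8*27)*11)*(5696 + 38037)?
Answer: -1885154698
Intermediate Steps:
(-45482 + (8*27)*11)*(5696 + 38037) = (-45482 + 216*11)*43733 = (-45482 + 2376)*43733 = -43106*43733 = -1885154698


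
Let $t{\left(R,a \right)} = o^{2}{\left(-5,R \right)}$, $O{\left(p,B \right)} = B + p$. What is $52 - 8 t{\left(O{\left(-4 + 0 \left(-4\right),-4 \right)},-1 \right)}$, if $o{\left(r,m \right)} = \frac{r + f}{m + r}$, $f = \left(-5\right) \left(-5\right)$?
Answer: $\frac{5588}{169} \approx 33.065$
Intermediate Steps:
$f = 25$
$o{\left(r,m \right)} = \frac{25 + r}{m + r}$ ($o{\left(r,m \right)} = \frac{r + 25}{m + r} = \frac{25 + r}{m + r}$)
$t{\left(R,a \right)} = \frac{400}{\left(-5 + R\right)^{2}}$ ($t{\left(R,a \right)} = \left(\frac{25 - 5}{R - 5}\right)^{2} = \left(\frac{1}{-5 + R} 20\right)^{2} = \left(\frac{20}{-5 + R}\right)^{2} = \frac{400}{\left(-5 + R\right)^{2}}$)
$52 - 8 t{\left(O{\left(-4 + 0 \left(-4\right),-4 \right)},-1 \right)} = 52 - 8 \frac{400}{\left(-5 + \left(-4 + \left(-4 + 0 \left(-4\right)\right)\right)\right)^{2}} = 52 - 8 \frac{400}{\left(-5 + \left(-4 + \left(-4 + 0\right)\right)\right)^{2}} = 52 - 8 \frac{400}{\left(-5 - 8\right)^{2}} = 52 - 8 \cdot \frac{400}{169} = 52 - 8 \cdot 400 \cdot \frac{1}{169} = 52 - \frac{3200}{169} = \frac{5588}{169}$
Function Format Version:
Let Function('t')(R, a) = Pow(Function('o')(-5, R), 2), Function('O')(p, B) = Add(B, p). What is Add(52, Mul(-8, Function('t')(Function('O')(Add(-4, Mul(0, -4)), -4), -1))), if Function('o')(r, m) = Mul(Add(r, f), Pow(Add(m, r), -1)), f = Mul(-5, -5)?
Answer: Rational(5588, 169) ≈ 33.065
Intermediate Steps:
f = 25
Function('o')(r, m) = Mul(Pow(Add(m, r), -1), Add(25, r)) (Function('o')(r, m) = Mul(Add(r, 25), Pow(Add(m, r), -1)) = Mul(Add(25, r), Pow(Add(m, r), -1)) = Mul(Pow(Add(m, r), -1), Add(25, r)))
Function('t')(R, a) = Mul(400, Pow(Add(-5, R), -2)) (Function('t')(R, a) = Pow(Mul(Pow(Add(R, -5), -1), Add(25, -5)), 2) = Pow(Mul(Pow(Add(-5, R), -1), 20), 2) = Pow(Mul(20, Pow(Add(-5, R), -1)), 2) = Mul(400, Pow(Add(-5, R), -2)))
Add(52, Mul(-8, Function('t')(Function('O')(Add(-4, Mul(0, -4)), -4), -1))) = Add(52, Mul(-8, Mul(400, Pow(Add(-5, Add(-4, Add(-4, Mul(0, -4)))), -2)))) = Add(52, Mul(-8, Mul(400, Pow(Add(-5, Add(-4, Add(-4, 0))), -2)))) = Add(52, Mul(-8, Mul(400, Pow(Add(-5, Add(-4, -4)), -2)))) = Add(52, Mul(-8, Mul(400, Pow(Add(-5, -8), -2)))) = Add(52, Mul(-8, Mul(400, Pow(-13, -2)))) = Add(52, Mul(-8, Mul(400, Rational(1, 169)))) = Add(52, Mul(-8, Rational(400, 169))) = Add(52, Rational(-3200, 169)) = Rational(5588, 169)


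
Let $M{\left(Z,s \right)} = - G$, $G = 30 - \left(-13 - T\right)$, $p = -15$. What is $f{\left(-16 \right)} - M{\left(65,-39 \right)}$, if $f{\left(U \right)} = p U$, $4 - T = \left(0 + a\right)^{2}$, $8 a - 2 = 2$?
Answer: $\frac{1147}{4} \approx 286.75$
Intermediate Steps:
$a = \frac{1}{2}$ ($a = \frac{1}{4} + \frac{1}{8} \cdot 2 = \frac{1}{4} + \frac{1}{4} = \frac{1}{2} \approx 0.5$)
$T = \frac{15}{4}$ ($T = 4 - \left(0 + \frac{1}{2}\right)^{2} = 4 - \left(\frac{1}{2}\right)^{2} = 4 - \frac{1}{4} = \frac{15}{4} \approx 3.75$)
$f{\left(U \right)} = - 15 U$
$G = \frac{187}{4}$ ($G = 30 - \left(-13 - \frac{15}{4}\right) = 30 - - \frac{67}{4} = 30 + \frac{67}{4} = \frac{187}{4} \approx 46.75$)
$M{\left(Z,s \right)} = - \frac{187}{4}$ ($M{\left(Z,s \right)} = \left(-1\right) \frac{187}{4} = - \frac{187}{4}$)
$f{\left(-16 \right)} - M{\left(65,-39 \right)} = \left(-15\right) \left(-16\right) - - \frac{187}{4} = 240 + \frac{187}{4} = \frac{1147}{4}$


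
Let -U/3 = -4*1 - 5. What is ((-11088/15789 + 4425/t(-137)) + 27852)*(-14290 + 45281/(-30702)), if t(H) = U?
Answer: -30644992212669055/76540086 ≈ -4.0038e+8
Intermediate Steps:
U = 27 (U = -3*(-4*1 - 5) = -3*(-4 - 5) = -3*(-9) = 27)
t(H) = 27
((-11088/15789 + 4425/t(-137)) + 27852)*(-14290 + 45281/(-30702)) = ((-11088/15789 + 4425/27) + 27852)*(-14290 + 45281/(-30702)) = ((-11088*1/15789 + 4425*(1/27)) + 27852)*(-14290 + 45281*(-1/30702)) = ((-3696/5263 + 1475/9) + 27852)*(-14290 - 45281/30702) = (7729661/47367 + 27852)*(-438776861/30702) = (1326995345/47367)*(-438776861/30702) = -30644992212669055/76540086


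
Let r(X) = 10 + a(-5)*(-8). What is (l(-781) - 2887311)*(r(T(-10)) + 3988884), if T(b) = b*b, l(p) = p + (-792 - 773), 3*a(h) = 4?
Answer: -11526504646350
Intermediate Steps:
a(h) = 4/3 (a(h) = (⅓)*4 = 4/3)
l(p) = -1565 + p (l(p) = p - 1565 = -1565 + p)
T(b) = b²
r(X) = -⅔ (r(X) = 10 + (4/3)*(-8) = 10 - 32/3 = -⅔)
(l(-781) - 2887311)*(r(T(-10)) + 3988884) = ((-1565 - 781) - 2887311)*(-⅔ + 3988884) = (-2346 - 2887311)*(11966650/3) = -2889657*11966650/3 = -11526504646350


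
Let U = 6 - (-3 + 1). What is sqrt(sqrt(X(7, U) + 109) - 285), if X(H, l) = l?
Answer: sqrt(-285 + 3*sqrt(13)) ≈ 16.558*I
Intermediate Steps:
U = 8 (U = 6 - 1*(-2) = 6 + 2 = 8)
sqrt(sqrt(X(7, U) + 109) - 285) = sqrt(sqrt(8 + 109) - 285) = sqrt(sqrt(117) - 285) = sqrt(3*sqrt(13) - 285) = sqrt(-285 + 3*sqrt(13))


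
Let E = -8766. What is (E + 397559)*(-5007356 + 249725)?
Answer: -1849733629383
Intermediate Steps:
(E + 397559)*(-5007356 + 249725) = (-8766 + 397559)*(-5007356 + 249725) = 388793*(-4757631) = -1849733629383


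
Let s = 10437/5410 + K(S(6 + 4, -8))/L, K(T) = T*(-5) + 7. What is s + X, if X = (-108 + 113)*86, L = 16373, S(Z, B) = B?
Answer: 38259649171/88577930 ≈ 431.93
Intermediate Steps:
K(T) = 7 - 5*T (K(T) = -5*T + 7 = 7 - 5*T)
s = 171139271/88577930 (s = 10437/5410 + (7 - 5*(-8))/16373 = 10437*(1/5410) + (7 + 40)*(1/16373) = 10437/5410 + 47*(1/16373) = 10437/5410 + 47/16373 = 171139271/88577930 ≈ 1.9321)
X = 430 (X = 5*86 = 430)
s + X = 171139271/88577930 + 430 = 38259649171/88577930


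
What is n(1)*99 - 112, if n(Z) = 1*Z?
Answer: -13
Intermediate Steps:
n(Z) = Z
n(1)*99 - 112 = 1*99 - 112 = 99 - 112 = -13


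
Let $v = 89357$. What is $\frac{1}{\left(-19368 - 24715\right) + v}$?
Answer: $\frac{1}{45274} \approx 2.2088 \cdot 10^{-5}$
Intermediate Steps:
$\frac{1}{\left(-19368 - 24715\right) + v} = \frac{1}{\left(-19368 - 24715\right) + 89357} = \frac{1}{-44083 + 89357} = \frac{1}{45274}$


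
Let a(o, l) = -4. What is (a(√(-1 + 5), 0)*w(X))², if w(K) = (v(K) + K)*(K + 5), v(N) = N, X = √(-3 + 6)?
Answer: 5376 + 1920*√3 ≈ 8701.5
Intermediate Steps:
X = √3 ≈ 1.7320
w(K) = 2*K*(5 + K) (w(K) = (K + K)*(K + 5) = (2*K)*(5 + K) = 2*K*(5 + K))
(a(√(-1 + 5), 0)*w(X))² = (-8*√3*(5 + √3))² = 192*(5 + √3)²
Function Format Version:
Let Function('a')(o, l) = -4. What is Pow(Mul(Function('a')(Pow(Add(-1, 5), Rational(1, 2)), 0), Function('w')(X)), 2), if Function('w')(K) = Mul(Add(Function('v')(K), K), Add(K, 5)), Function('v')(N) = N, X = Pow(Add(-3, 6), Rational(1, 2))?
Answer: Add(5376, Mul(1920, Pow(3, Rational(1, 2)))) ≈ 8701.5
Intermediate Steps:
X = Pow(3, Rational(1, 2)) ≈ 1.7320
Function('w')(K) = Mul(2, K, Add(5, K)) (Function('w')(K) = Mul(Add(K, K), Add(K, 5)) = Mul(Mul(2, K), Add(5, K)) = Mul(2, K, Add(5, K)))
Pow(Mul(Function('a')(Pow(Add(-1, 5), Rational(1, 2)), 0), Function('w')(X)), 2) = Pow(Mul(-4, Mul(2, Pow(3, Rational(1, 2)), Add(5, Pow(3, Rational(1, 2))))), 2) = Pow(Mul(-8, Pow(3, Rational(1, 2)), Add(5, Pow(3, Rational(1, 2)))), 2) = Mul(192, Pow(Add(5, Pow(3, Rational(1, 2))), 2))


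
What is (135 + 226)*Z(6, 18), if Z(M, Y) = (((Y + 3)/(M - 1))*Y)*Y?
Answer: 2456244/5 ≈ 4.9125e+5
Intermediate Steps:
Z(M, Y) = Y²*(3 + Y)/(-1 + M) (Z(M, Y) = (((3 + Y)/(-1 + M))*Y)*Y = (Y*(3 + Y)/(-1 + M))*Y = Y²*(3 + Y)/(-1 + M))
(135 + 226)*Z(6, 18) = (135 + 226)*(18²*(3 + 18)/(-1 + 6)) = 361*(324*21/5) = 361*(324*(⅕)*21) = 361*(6804/5) = 2456244/5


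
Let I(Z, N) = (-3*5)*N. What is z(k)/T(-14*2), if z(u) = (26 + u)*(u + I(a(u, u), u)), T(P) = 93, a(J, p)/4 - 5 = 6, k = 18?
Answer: -3696/31 ≈ -119.23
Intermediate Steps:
a(J, p) = 44 (a(J, p) = 20 + 4*6 = 20 + 24 = 44)
I(Z, N) = -15*N
z(u) = -14*u*(26 + u) (z(u) = (26 + u)*(u - 15*u) = (26 + u)*(-14*u) = -14*u*(26 + u))
z(k)/T(-14*2) = (14*18*(-26 - 1*18))/93 = (14*18*(-26 - 18))*(1/93) = (14*18*(-44))*(1/93) = -11088*1/93 = -3696/31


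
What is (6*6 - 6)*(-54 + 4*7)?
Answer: -780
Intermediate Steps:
(6*6 - 6)*(-54 + 4*7) = (36 - 6)*(-54 + 28) = 30*(-26) = -780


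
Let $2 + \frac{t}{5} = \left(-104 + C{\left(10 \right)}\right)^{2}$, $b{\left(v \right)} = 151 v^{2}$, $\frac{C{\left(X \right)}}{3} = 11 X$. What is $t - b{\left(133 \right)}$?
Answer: $-2415669$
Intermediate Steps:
$C{\left(X \right)} = 33 X$ ($C{\left(X \right)} = 3 \cdot 11 X = 33 X$)
$t = 255370$ ($t = -10 + 5 \left(-104 + 33 \cdot 10\right)^{2} = -10 + 5 \left(-104 + 330\right)^{2} = -10 + 5 \cdot 226^{2} = -10 + 5 \cdot 51076 = -10 + 255380 = 255370$)
$t - b{\left(133 \right)} = 255370 - 151 \cdot 133^{2} = 255370 - 151 \cdot 17689 = 255370 - 2671039 = -2415669$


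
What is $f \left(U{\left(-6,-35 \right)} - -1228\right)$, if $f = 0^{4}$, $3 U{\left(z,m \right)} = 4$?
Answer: $0$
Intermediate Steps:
$U{\left(z,m \right)} = \frac{4}{3}$ ($U{\left(z,m \right)} = \frac{1}{3} \cdot 4 = \frac{4}{3}$)
$f = 0$
$f \left(U{\left(-6,-35 \right)} - -1228\right) = 0 \left(\frac{4}{3} - -1228\right) = 0 \left(\frac{4}{3} + 1228\right) = 0 \cdot \frac{3688}{3} = 0$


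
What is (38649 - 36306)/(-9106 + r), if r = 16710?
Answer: 2343/7604 ≈ 0.30813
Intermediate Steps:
(38649 - 36306)/(-9106 + r) = (38649 - 36306)/(-9106 + 16710) = 2343/7604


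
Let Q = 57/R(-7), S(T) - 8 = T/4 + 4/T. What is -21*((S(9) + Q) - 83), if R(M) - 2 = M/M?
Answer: 13433/12 ≈ 1119.4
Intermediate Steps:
R(M) = 3 (R(M) = 2 + M/M = 2 + 1 = 3)
S(T) = 8 + 4/T + T/4 (S(T) = 8 + (T/4 + 4/T) = 8 + (4/T + T/4) = 8 + 4/T + T/4)
Q = 19 (Q = 57/3 = 57*(⅓) = 19)
-21*((S(9) + Q) - 83) = -21*(((8 + 4/9 + (¼)*9) + 19) - 83) = -21*(((8 + 4*(⅑) + 9/4) + 19) - 83) = -21*(((8 + 4/9 + 9/4) + 19) - 83) = -21*((385/36 + 19) - 83) = -21*(1069/36 - 83) = -21*(-1919/36) = 13433/12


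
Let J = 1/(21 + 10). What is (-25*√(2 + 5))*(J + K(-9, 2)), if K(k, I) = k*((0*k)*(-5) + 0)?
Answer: -25*√7/31 ≈ -2.1337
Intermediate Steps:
J = 1/31 ≈ 0.032258
K(k, I) = 0 (K(k, I) = k*(0*(-5) + 0) = k*(0 + 0) = k*0 = 0)
(-25*√(2 + 5))*(J + K(-9, 2)) = (-25*√(2 + 5))*(1/31 + 0) = -25*√7*(1/31) = -25*√7/31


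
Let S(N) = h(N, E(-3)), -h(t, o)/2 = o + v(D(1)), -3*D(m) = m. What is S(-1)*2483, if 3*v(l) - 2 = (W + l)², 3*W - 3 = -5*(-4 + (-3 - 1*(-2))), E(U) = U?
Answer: -367484/3 ≈ -1.2249e+5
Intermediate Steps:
W = 28/3 (W = 1 + (-5*(-4 + (-3 - 1*(-2))))/3 = 1 + (-5*(-4 + (-3 + 2)))/3 = 1 + (-5*(-4 - 1))/3 = 1 + (-5*(-5))/3 = 1 + (⅓)*25 = 1 + 25/3 = 28/3 ≈ 9.3333)
D(m) = -m/3
v(l) = ⅔ + (28/3 + l)²/3
h(t, o) = -166/3 - 2*o (h(t, o) = -2*(o + (⅔ + (28 + 3*(-⅓*1))²/27)) = -2*(o + (⅔ + (28 + 3*(-⅓))²/27)) = -2*(o + (⅔ + (28 - 1)²/27)) = -2*(o + (⅔ + (1/27)*27²)) = -2*(o + (⅔ + (1/27)*729)) = -2*(o + (⅔ + 27)) = -2*(o + 83/3) = -2*(83/3 + o) = -166/3 - 2*o)
S(N) = -148/3 (S(N) = -166/3 - 2*(-3) = -166/3 + 6 = -148/3)
S(-1)*2483 = -148/3*2483 = -367484/3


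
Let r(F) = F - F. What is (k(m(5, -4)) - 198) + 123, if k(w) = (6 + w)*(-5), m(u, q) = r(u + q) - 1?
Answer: -100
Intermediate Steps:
r(F) = 0
m(u, q) = -1 (m(u, q) = 0 - 1 = -1)
k(w) = -30 - 5*w
(k(m(5, -4)) - 198) + 123 = ((-30 - 5*(-1)) - 198) + 123 = ((-30 + 5) - 198) + 123 = (-25 - 198) + 123 = -223 + 123 = -100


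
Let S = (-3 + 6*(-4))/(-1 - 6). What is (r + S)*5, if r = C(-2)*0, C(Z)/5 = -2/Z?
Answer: 135/7 ≈ 19.286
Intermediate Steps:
C(Z) = -10/Z (C(Z) = 5*(-2/Z) = -10/Z)
S = 27/7 (S = (-3 - 24)/(-7) = -27*(-1/7) = 27/7 ≈ 3.8571)
r = 0 (r = -10/(-2)*0 = -10*(-1/2)*0 = 5*0 = 0)
(r + S)*5 = (0 + 27/7)*5 = (27/7)*5 = 135/7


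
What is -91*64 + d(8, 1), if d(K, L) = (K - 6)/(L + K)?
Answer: -52414/9 ≈ -5823.8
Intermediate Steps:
d(K, L) = (-6 + K)/(K + L)
-91*64 + d(8, 1) = -91*64 + (-6 + 8)/(8 + 1) = -5824 + 2/9 = -52414/9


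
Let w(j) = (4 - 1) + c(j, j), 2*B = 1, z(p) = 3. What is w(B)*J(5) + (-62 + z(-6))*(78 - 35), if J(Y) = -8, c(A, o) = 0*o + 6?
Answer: -2609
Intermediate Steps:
c(A, o) = 6 (c(A, o) = 0 + 6 = 6)
B = 1/2 (B = (1/2)*1 = 1/2 ≈ 0.50000)
w(j) = 9 (w(j) = (4 - 1) + 6 = 3 + 6 = 9)
w(B)*J(5) + (-62 + z(-6))*(78 - 35) = 9*(-8) + (-62 + 3)*(78 - 35) = -72 - 59*43 = -72 - 2537 = -2609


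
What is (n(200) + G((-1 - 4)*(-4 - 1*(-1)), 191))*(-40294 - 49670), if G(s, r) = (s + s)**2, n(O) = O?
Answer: -98960400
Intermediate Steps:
G(s, r) = 4*s**2 (G(s, r) = (2*s)**2 = 4*s**2)
(n(200) + G((-1 - 4)*(-4 - 1*(-1)), 191))*(-40294 - 49670) = (200 + 4*((-1 - 4)*(-4 - 1*(-1)))**2)*(-40294 - 49670) = (200 + 4*(-5*(-4 + 1))**2)*(-89964) = (200 + 4*(-5*(-3))**2)*(-89964) = (200 + 4*15**2)*(-89964) = (200 + 4*225)*(-89964) = (200 + 900)*(-89964) = 1100*(-89964) = -98960400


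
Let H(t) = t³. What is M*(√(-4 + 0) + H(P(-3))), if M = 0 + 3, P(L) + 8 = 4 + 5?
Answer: 3 + 6*I ≈ 3.0 + 6.0*I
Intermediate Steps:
P(L) = 1 (P(L) = -8 + (4 + 5) = -8 + 9 = 1)
M = 3
M*(√(-4 + 0) + H(P(-3))) = 3*(√(-4 + 0) + 1³) = 3*(√(-4) + 1) = 3*(2*I + 1) = 3*(1 + 2*I) = 3 + 6*I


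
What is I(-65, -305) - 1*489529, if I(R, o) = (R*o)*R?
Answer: -1778154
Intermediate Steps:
I(R, o) = o*R**2
I(-65, -305) - 1*489529 = -305*(-65)**2 - 1*489529 = -305*4225 - 489529 = -1288625 - 489529 = -1778154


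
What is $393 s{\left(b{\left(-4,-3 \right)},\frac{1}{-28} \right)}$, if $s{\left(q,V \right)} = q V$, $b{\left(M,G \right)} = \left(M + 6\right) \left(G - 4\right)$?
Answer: $\frac{393}{2} \approx 196.5$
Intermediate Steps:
$b{\left(M,G \right)} = \left(-4 + G\right) \left(6 + M\right)$ ($b{\left(M,G \right)} = \left(6 + M\right) \left(-4 + G\right) = \left(-4 + G\right) \left(6 + M\right)$)
$s{\left(q,V \right)} = V q$
$393 s{\left(b{\left(-4,-3 \right)},\frac{1}{-28} \right)} = 393 \frac{-24 - -16 + 6 \left(-3\right) - -12}{-28} = 393 \left(- \frac{-24 + 16 - 18 + 12}{28}\right) = 393 \left(\left(- \frac{1}{28}\right) \left(-14\right)\right) = 393 \cdot \frac{1}{2} = \frac{393}{2}$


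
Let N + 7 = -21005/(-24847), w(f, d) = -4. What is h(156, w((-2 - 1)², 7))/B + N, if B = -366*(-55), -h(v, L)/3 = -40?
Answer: -102512616/16672337 ≈ -6.1487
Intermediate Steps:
h(v, L) = 120 (h(v, L) = -3*(-40) = 120)
N = -152924/24847 (N = -7 - 21005/(-24847) = -7 - 21005*(-1/24847) = -7 + 21005/24847 = -152924/24847 ≈ -6.1546)
B = 20130
h(156, w((-2 - 1)², 7))/B + N = 120/20130 - 152924/24847 = 120*(1/20130) - 152924/24847 = 4/671 - 152924/24847 = -102512616/16672337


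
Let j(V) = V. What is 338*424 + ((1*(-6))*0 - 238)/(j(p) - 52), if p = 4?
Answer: 3439607/24 ≈ 1.4332e+5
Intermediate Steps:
338*424 + ((1*(-6))*0 - 238)/(j(p) - 52) = 338*424 + ((1*(-6))*0 - 238)/(4 - 52) = 143312 + (-6*0 - 238)/(-48) = 143312 + (0 - 238)*(-1/48) = 143312 - 238*(-1/48) = 143312 + 119/24 = 3439607/24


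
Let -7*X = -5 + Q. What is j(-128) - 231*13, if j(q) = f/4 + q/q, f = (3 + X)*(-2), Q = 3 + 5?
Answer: -21023/7 ≈ -3003.3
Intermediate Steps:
Q = 8
X = -3/7 (X = -(-5 + 8)/7 = -⅐*3 = -3/7 ≈ -0.42857)
f = -36/7 (f = (3 - 3/7)*(-2) = (18/7)*(-2) = -36/7 ≈ -5.1429)
j(q) = -2/7 (j(q) = -36/7/4 + q/q = -36/7*¼ + 1 = -9/7 + 1 = -2/7)
j(-128) - 231*13 = -2/7 - 231*13 = -2/7 - 1*3003 = -2/7 - 3003 = -21023/7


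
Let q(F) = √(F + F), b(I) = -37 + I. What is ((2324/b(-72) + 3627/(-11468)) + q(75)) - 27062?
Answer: -33854871719/1250012 + 5*√6 ≈ -27071.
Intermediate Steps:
q(F) = √2*√F (q(F) = √(2*F) = √2*√F)
((2324/b(-72) + 3627/(-11468)) + q(75)) - 27062 = ((2324/(-37 - 72) + 3627/(-11468)) + √2*√75) - 27062 = ((2324/(-109) + 3627*(-1/11468)) + √2*(5*√3)) - 27062 = ((2324*(-1/109) - 3627/11468) + 5*√6) - 27062 = ((-2324/109 - 3627/11468) + 5*√6) - 27062 = (-27046975/1250012 + 5*√6) - 27062 = -33854871719/1250012 + 5*√6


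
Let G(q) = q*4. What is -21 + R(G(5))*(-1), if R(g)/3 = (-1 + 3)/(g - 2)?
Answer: -64/3 ≈ -21.333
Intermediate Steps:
G(q) = 4*q
R(g) = 6/(-2 + g) (R(g) = 3*((-1 + 3)/(g - 2)) = 3*(2/(-2 + g)) = 6/(-2 + g))
-21 + R(G(5))*(-1) = -21 + (6/(-2 + 4*5))*(-1) = -21 + (6/(-2 + 20))*(-1) = -21 + (6/18)*(-1) = -21 + (6*(1/18))*(-1) = -21 + (⅓)*(-1) = -21 - ⅓ = -64/3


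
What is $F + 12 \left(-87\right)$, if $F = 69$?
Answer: $-975$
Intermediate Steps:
$F + 12 \left(-87\right) = 69 + 12 \left(-87\right) = 69 - 1044 = -975$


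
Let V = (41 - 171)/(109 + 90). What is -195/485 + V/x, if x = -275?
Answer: -424333/1061665 ≈ -0.39969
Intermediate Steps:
V = -130/199 ≈ -0.65327
-195/485 + V/x = -195/485 - 130/199/(-275) = -195*1/485 - 130/199*(-1/275) = -39/97 + 26/10945 = -424333/1061665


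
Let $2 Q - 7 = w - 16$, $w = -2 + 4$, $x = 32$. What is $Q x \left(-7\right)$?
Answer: $784$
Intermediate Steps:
$w = 2$
$Q = - \frac{7}{2}$ ($Q = \frac{7}{2} + \frac{2 - 16}{2} = \frac{7}{2} + \frac{1}{2} \left(-14\right) = \frac{7}{2} - 7 = - \frac{7}{2} \approx -3.5$)
$Q x \left(-7\right) = \left(- \frac{7}{2}\right) 32 \left(-7\right) = \left(-112\right) \left(-7\right) = 784$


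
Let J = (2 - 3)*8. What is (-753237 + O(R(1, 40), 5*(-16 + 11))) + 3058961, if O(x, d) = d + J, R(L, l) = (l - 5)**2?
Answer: 2305691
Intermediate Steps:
J = -8 (J = -1*8 = -8)
R(L, l) = (-5 + l)**2
O(x, d) = -8 + d (O(x, d) = d - 8 = -8 + d)
(-753237 + O(R(1, 40), 5*(-16 + 11))) + 3058961 = (-753237 + (-8 + 5*(-16 + 11))) + 3058961 = (-753237 + (-8 + 5*(-5))) + 3058961 = (-753237 + (-8 - 25)) + 3058961 = (-753237 - 33) + 3058961 = -753270 + 3058961 = 2305691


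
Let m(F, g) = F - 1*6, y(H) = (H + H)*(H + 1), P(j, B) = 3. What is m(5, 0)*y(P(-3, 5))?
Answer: -24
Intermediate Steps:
y(H) = 2*H*(1 + H) (y(H) = (2*H)*(1 + H) = 2*H*(1 + H))
m(F, g) = -6 + F (m(F, g) = F - 6 = -6 + F)
m(5, 0)*y(P(-3, 5)) = (-6 + 5)*(2*3*(1 + 3)) = -2*3*4 = -1*24 = -24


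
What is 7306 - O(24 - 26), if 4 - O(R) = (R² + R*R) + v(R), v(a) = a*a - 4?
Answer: 7310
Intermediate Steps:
v(a) = -4 + a² (v(a) = a² - 4 = -4 + a²)
O(R) = 8 - 3*R² (O(R) = 4 - ((R² + R*R) + (-4 + R²)) = 4 - ((R² + R²) + (-4 + R²)) = 4 - (2*R² + (-4 + R²)) = 4 - (-4 + 3*R²) = 4 + (4 - 3*R²) = 8 - 3*R²)
7306 - O(24 - 26) = 7306 - (8 - 3*(24 - 26)²) = 7306 - (8 - 3*(-2)²) = 7306 - (8 - 3*4) = 7306 - (8 - 12) = 7306 - 1*(-4) = 7306 + 4 = 7310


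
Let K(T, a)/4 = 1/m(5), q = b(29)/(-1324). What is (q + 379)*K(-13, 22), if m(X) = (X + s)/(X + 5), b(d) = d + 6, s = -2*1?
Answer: 5017610/993 ≈ 5053.0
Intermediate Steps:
s = -2
b(d) = 6 + d
m(X) = (-2 + X)/(5 + X) (m(X) = (X - 2)/(X + 5) = (-2 + X)/(5 + X))
q = -35/1324 (q = (6 + 29)/(-1324) = 35*(-1/1324) = -35/1324 ≈ -0.026435)
K(T, a) = 40/3 (K(T, a) = 4/(((-2 + 5)/(5 + 5))) = 4/((3/10)) = 4/(((⅒)*3)) = 4/(3/10) = 4*(10/3) = 40/3)
(q + 379)*K(-13, 22) = (-35/1324 + 379)*(40/3) = (501761/1324)*(40/3) = 5017610/993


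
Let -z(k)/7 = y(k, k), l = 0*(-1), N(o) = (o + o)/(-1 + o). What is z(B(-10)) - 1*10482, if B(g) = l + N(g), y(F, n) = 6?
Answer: -10524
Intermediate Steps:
N(o) = 2*o/(-1 + o) (N(o) = (2*o)/(-1 + o) = 2*o/(-1 + o))
l = 0
B(g) = 2*g/(-1 + g) (B(g) = 0 + 2*g/(-1 + g) = 2*g/(-1 + g))
z(k) = -42 (z(k) = -7*6 = -42)
z(B(-10)) - 1*10482 = -42 - 1*10482 = -42 - 10482 = -10524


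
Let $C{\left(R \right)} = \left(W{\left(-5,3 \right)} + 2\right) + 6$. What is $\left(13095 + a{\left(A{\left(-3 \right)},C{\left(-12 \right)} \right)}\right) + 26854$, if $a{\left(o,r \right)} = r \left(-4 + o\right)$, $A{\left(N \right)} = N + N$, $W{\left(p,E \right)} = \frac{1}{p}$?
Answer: $39871$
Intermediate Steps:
$A{\left(N \right)} = 2 N$
$C{\left(R \right)} = \frac{39}{5}$ ($C{\left(R \right)} = \left(\frac{1}{-5} + 2\right) + 6 = \left(- \frac{1}{5} + 2\right) + 6 = \frac{9}{5} + 6 = \frac{39}{5}$)
$\left(13095 + a{\left(A{\left(-3 \right)},C{\left(-12 \right)} \right)}\right) + 26854 = \left(13095 + \frac{39 \left(-4 + 2 \left(-3\right)\right)}{5}\right) + 26854 = \left(13095 + \frac{39 \left(-4 - 6\right)}{5}\right) + 26854 = \left(13095 + \frac{39}{5} \left(-10\right)\right) + 26854 = \left(13095 - 78\right) + 26854 = 13017 + 26854 = 39871$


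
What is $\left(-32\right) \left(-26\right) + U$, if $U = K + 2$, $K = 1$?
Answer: $835$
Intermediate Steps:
$U = 3$ ($U = 1 + 2 = 3$)
$\left(-32\right) \left(-26\right) + U = \left(-32\right) \left(-26\right) + 3 = 832 + 3 = 835$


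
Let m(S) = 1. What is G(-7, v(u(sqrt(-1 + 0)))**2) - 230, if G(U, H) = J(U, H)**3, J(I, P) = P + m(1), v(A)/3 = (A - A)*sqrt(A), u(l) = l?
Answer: -229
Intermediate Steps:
v(A) = 0 (v(A) = 3*((A - A)*sqrt(A)) = 3*(0*sqrt(A)) = 3*0 = 0)
J(I, P) = 1 + P (J(I, P) = P + 1 = 1 + P)
G(U, H) = (1 + H)**3
G(-7, v(u(sqrt(-1 + 0)))**2) - 230 = (1 + 0**2)**3 - 230 = (1 + 0)**3 - 230 = 1**3 - 230 = 1 - 230 = -229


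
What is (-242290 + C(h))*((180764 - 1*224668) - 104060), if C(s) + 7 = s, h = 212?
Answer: 35819864940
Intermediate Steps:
C(s) = -7 + s
(-242290 + C(h))*((180764 - 1*224668) - 104060) = (-242290 + (-7 + 212))*((180764 - 1*224668) - 104060) = (-242290 + 205)*((180764 - 224668) - 104060) = -242085*(-43904 - 104060) = -242085*(-147964) = 35819864940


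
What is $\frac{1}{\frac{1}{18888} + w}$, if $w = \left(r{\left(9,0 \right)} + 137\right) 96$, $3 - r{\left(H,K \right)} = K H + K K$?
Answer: $\frac{18888}{253854721} \approx 7.4405 \cdot 10^{-5}$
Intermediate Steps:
$r{\left(H,K \right)} = 3 - K^{2} - H K$ ($r{\left(H,K \right)} = 3 - \left(K H + K K\right) = 3 - \left(H K + K^{2}\right) = 3 - \left(K^{2} + H K\right) = 3 - K^{2} - H K$)
$w = 13440$ ($w = \left(\left(3 - 0^{2} - 9 \cdot 0\right) + 137\right) 96 = \left(\left(3 - 0 + 0\right) + 137\right) 96 = \left(\left(3 + 0 + 0\right) + 137\right) 96 = \left(3 + 137\right) 96 = 140 \cdot 96 = 13440$)
$\frac{1}{\frac{1}{18888} + w} = \frac{1}{\frac{1}{18888} + 13440} = \frac{1}{\frac{253854721}{18888}} = \frac{18888}{253854721}$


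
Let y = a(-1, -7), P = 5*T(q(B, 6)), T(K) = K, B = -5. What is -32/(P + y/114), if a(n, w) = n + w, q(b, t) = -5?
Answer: 1824/1429 ≈ 1.2764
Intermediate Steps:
P = -25 (P = 5*(-5) = -25)
y = -8 (y = -1 - 7 = -8)
-32/(P + y/114) = -32/(-25 - 8/114) = -32/(-25 - 8*1/114) = -32/(-25 - 4/57) = -32/(-1429/57) = -32*(-57/1429) = 1824/1429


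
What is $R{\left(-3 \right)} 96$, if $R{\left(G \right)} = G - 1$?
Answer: $-384$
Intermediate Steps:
$R{\left(G \right)} = -1 + G$
$R{\left(-3 \right)} 96 = \left(-1 - 3\right) 96 = \left(-4\right) 96 = -384$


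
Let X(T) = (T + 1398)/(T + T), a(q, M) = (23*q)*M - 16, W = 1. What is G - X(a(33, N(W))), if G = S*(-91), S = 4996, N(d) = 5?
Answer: -3436144065/7558 ≈ -4.5464e+5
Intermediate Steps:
a(q, M) = -16 + 23*M*q (a(q, M) = 23*M*q - 16 = -16 + 23*M*q)
G = -454636 (G = 4996*(-91) = -454636)
X(T) = (1398 + T)/(2*T) (X(T) = (1398 + T)/((2*T)) = (1398 + T)*(1/(2*T)) = (1398 + T)/(2*T))
G - X(a(33, N(W))) = -454636 - (1398 + (-16 + 23*5*33))/(2*(-16 + 23*5*33)) = -454636 - (1398 + (-16 + 3795))/(2*(-16 + 3795)) = -454636 - (1398 + 3779)/(2*3779) = -454636 - 5177/(2*3779) = -454636 - 1*5177/7558 = -454636 - 5177/7558 = -3436144065/7558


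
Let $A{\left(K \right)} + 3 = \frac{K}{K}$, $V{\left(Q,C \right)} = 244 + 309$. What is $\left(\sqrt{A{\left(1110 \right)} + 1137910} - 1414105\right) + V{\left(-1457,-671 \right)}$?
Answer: $-1413552 + 2 \sqrt{284477} \approx -1.4125 \cdot 10^{6}$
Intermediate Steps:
$V{\left(Q,C \right)} = 553$
$A{\left(K \right)} = -2$ ($A{\left(K \right)} = -3 + \frac{K}{K} = -3 + 1 = -2$)
$\left(\sqrt{A{\left(1110 \right)} + 1137910} - 1414105\right) + V{\left(-1457,-671 \right)} = \left(\sqrt{-2 + 1137910} - 1414105\right) + 553 = \left(\sqrt{1137908} - 1414105\right) + 553 = \left(2 \sqrt{284477} - 1414105\right) + 553 = \left(-1414105 + 2 \sqrt{284477}\right) + 553 = -1413552 + 2 \sqrt{284477}$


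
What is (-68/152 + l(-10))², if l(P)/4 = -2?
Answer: 103041/1444 ≈ 71.358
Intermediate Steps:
l(P) = -8 (l(P) = 4*(-2) = -8)
(-68/152 + l(-10))² = (-68/152 - 8)² = (-68*1/152 - 8)² = (-17/38 - 8)² = (-321/38)² = 103041/1444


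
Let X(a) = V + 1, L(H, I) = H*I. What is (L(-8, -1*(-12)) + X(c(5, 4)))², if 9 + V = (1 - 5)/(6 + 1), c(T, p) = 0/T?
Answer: 535824/49 ≈ 10935.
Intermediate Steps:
c(T, p) = 0
V = -67/7 (V = -9 + (1 - 5)/(6 + 1) = -9 - 4/7 = -67/7 ≈ -9.5714)
X(a) = -60/7 (X(a) = -67/7 + 1 = -60/7)
(L(-8, -1*(-12)) + X(c(5, 4)))² = (-(-8)*(-12) - 60/7)² = (-8*12 - 60/7)² = (-96 - 60/7)² = (-732/7)² = 535824/49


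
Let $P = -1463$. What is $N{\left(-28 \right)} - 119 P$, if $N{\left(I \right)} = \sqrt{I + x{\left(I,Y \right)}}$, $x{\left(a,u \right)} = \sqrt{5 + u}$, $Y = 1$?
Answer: $174097 + \sqrt{-28 + \sqrt{6}} \approx 1.741 \cdot 10^{5} + 5.0547 i$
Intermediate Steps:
$N{\left(I \right)} = \sqrt{I + \sqrt{6}}$ ($N{\left(I \right)} = \sqrt{I + \sqrt{5 + 1}} = \sqrt{I + \sqrt{6}}$)
$N{\left(-28 \right)} - 119 P = \sqrt{-28 + \sqrt{6}} - -174097 = \sqrt{-28 + \sqrt{6}} + 174097 = 174097 + \sqrt{-28 + \sqrt{6}}$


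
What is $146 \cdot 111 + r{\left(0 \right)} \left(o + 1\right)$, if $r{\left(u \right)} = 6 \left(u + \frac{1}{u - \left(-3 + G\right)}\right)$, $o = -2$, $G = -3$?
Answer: $16205$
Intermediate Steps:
$r{\left(u \right)} = 6 u + \frac{6}{6 + u}$ ($r{\left(u \right)} = 6 \left(u + \frac{1}{u + \left(3 - -3\right)}\right) = 6 \left(u + \frac{1}{u + \left(3 + 3\right)}\right) = 6 \left(u + \frac{1}{u + 6}\right) = 6 \left(u + \frac{1}{6 + u}\right) = 6 u + \frac{6}{6 + u}$)
$146 \cdot 111 + r{\left(0 \right)} \left(o + 1\right) = 146 \cdot 111 + \frac{6 \left(1 + 0^{2} + 6 \cdot 0\right)}{6 + 0} \left(-2 + 1\right) = 16206 + \frac{6 \left(1 + 0 + 0\right)}{6} \left(-1\right) = 16206 + 6 \cdot \frac{1}{6} \cdot 1 \left(-1\right) = 16206 + 1 \left(-1\right) = 16206 - 1 = 16205$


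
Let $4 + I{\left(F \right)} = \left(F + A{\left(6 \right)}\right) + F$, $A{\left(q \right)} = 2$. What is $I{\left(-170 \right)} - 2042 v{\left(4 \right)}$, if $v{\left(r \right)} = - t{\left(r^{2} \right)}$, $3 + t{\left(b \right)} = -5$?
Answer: $-16678$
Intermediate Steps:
$t{\left(b \right)} = -8$ ($t{\left(b \right)} = -3 - 5 = -8$)
$v{\left(r \right)} = 8$ ($v{\left(r \right)} = \left(-1\right) \left(-8\right) = 8$)
$I{\left(F \right)} = -2 + 2 F$ ($I{\left(F \right)} = -4 + \left(\left(F + 2\right) + F\right) = -4 + \left(\left(2 + F\right) + F\right) = -4 + \left(2 + 2 F\right) = -2 + 2 F$)
$I{\left(-170 \right)} - 2042 v{\left(4 \right)} = \left(-2 + 2 \left(-170\right)\right) - 2042 \cdot 8 = \left(-2 - 340\right) - 16336 = -342 - 16336 = -16678$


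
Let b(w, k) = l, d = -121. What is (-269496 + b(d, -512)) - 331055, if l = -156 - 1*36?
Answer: -600743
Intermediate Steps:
l = -192 (l = -156 - 36 = -192)
b(w, k) = -192
(-269496 + b(d, -512)) - 331055 = (-269496 - 192) - 331055 = -269688 - 331055 = -600743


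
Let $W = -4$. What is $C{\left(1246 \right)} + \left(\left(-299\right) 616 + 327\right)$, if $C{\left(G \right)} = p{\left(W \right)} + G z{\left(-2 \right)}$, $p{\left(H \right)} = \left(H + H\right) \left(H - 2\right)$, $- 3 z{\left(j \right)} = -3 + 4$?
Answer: $- \frac{552673}{3} \approx -1.8422 \cdot 10^{5}$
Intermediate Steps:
$z{\left(j \right)} = - \frac{1}{3}$ ($z{\left(j \right)} = - \frac{-3 + 4}{3} = \left(- \frac{1}{3}\right) 1 = - \frac{1}{3}$)
$p{\left(H \right)} = 2 H \left(-2 + H\right)$
$C{\left(G \right)} = 48 - \frac{G}{3}$ ($C{\left(G \right)} = 2 \left(-4\right) \left(-2 - 4\right) + G \left(- \frac{1}{3}\right) = 2 \left(-4\right) \left(-6\right) - \frac{G}{3} = 48 - \frac{G}{3}$)
$C{\left(1246 \right)} + \left(\left(-299\right) 616 + 327\right) = \left(48 - \frac{1246}{3}\right) + \left(\left(-299\right) 616 + 327\right) = \left(48 - \frac{1246}{3}\right) + \left(-184184 + 327\right) = - \frac{1102}{3} - 183857 = - \frac{552673}{3}$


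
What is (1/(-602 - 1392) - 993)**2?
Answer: 3920570281849/3976036 ≈ 9.8605e+5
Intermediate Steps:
(1/(-602 - 1392) - 993)**2 = (1/(-1994) - 993)**2 = (-1/1994 - 993)**2 = (-1980043/1994)**2 = 3920570281849/3976036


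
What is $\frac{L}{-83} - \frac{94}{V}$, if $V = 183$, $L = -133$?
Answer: $\frac{16537}{15189} \approx 1.0887$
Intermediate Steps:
$\frac{L}{-83} - \frac{94}{V} = - \frac{133}{-83} - \frac{94}{183} = \left(-133\right) \left(- \frac{1}{83}\right) - \frac{94}{183} = \frac{133}{83} - \frac{94}{183} = \frac{16537}{15189}$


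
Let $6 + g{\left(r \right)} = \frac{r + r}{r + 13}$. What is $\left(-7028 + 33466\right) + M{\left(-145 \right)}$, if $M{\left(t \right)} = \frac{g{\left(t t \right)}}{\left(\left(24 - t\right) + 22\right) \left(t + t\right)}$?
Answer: $\frac{15404032267669}{582647410} \approx 26438.0$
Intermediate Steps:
$g{\left(r \right)} = -6 + \frac{2 r}{13 + r}$ ($g{\left(r \right)} = -6 + \frac{r + r}{r + 13} = -6 + \frac{2 r}{13 + r}$)
$M{\left(t \right)} = \frac{-39 - 2 t^{2}}{t \left(13 + t^{2}\right) \left(46 - t\right)}$ ($M{\left(t \right)} = \frac{2 \frac{1}{13 + t t} \left(-39 - 2 t t\right)}{\left(\left(24 - t\right) + 22\right) \left(t + t\right)} = \frac{2 \frac{1}{13 + t^{2}} \left(-39 - 2 t^{2}\right)}{\left(46 - t\right) 2 t} = \frac{2 \frac{1}{13 + t^{2}} \left(-39 - 2 t^{2}\right)}{2 t \left(46 - t\right)} = \frac{2 \left(-39 - 2 t^{2}\right)}{13 + t^{2}} \frac{1}{2 t \left(46 - t\right)} = \frac{-39 - 2 t^{2}}{t \left(13 + t^{2}\right) \left(46 - t\right)}$)
$\left(-7028 + 33466\right) + M{\left(-145 \right)} = \left(-7028 + 33466\right) + \frac{39 + 2 \left(-145\right)^{2}}{\left(-145\right) \left(-46 - 145\right) \left(13 + \left(-145\right)^{2}\right)} = 26438 - \frac{39 + 2 \cdot 21025}{145 \left(-191\right) \left(13 + 21025\right)} = 26438 - - \frac{39 + 42050}{27695 \cdot 21038} = 26438 - \left(- \frac{1}{27695}\right) \frac{1}{21038} \cdot 42089 = 26438 + \frac{42089}{582647410} = \frac{15404032267669}{582647410}$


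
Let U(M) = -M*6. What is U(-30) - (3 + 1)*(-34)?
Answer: 316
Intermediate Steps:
U(M) = -6*M
U(-30) - (3 + 1)*(-34) = -6*(-30) - (3 + 1)*(-34) = 180 - 4*(-34) = 180 - 1*(-136) = 180 + 136 = 316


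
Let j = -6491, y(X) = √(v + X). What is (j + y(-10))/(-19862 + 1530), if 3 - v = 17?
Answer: 6491/18332 - I*√6/9166 ≈ 0.35408 - 0.00026724*I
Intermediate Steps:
v = -14 (v = 3 - 1*17 = 3 - 17 = -14)
y(X) = √(-14 + X)
(j + y(-10))/(-19862 + 1530) = (-6491 + √(-14 - 10))/(-19862 + 1530) = (-6491 + √(-24))/(-18332) = (-6491 + 2*I*√6)*(-1/18332) = 6491/18332 - I*√6/9166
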